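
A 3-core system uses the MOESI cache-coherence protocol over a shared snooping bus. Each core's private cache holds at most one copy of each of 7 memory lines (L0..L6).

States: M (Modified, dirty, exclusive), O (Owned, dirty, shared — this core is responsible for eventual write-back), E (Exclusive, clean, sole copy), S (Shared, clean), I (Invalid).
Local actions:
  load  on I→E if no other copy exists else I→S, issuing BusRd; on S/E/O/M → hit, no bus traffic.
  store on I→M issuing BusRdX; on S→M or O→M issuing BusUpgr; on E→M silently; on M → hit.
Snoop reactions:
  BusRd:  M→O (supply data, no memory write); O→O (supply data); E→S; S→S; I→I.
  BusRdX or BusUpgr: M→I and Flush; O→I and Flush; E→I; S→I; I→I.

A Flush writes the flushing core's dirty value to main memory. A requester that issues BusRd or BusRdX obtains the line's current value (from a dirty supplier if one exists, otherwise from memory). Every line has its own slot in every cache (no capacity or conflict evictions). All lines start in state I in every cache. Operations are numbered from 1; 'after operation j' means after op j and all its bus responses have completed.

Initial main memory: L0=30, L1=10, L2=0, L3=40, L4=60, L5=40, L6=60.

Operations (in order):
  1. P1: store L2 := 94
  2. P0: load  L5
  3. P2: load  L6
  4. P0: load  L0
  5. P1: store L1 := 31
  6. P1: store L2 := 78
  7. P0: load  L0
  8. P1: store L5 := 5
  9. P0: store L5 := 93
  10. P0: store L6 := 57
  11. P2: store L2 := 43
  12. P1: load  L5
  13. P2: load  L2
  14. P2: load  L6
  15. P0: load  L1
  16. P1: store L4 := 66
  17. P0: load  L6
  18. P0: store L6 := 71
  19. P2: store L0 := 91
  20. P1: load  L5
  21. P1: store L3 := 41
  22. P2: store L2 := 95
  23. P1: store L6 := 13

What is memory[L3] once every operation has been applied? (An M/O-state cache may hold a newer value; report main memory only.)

step 1: P1: store L2 := 94  ⟶  IMI  (L2)  txn=BusRdX  M[L2]=0
step 2: P0: load  L5  ⟶  EII  (L5)  txn=BusRd  M[L5]=40
step 3: P2: load  L6  ⟶  IIE  (L6)  txn=BusRd  M[L6]=60
step 4: P0: load  L0  ⟶  EII  (L0)  txn=BusRd  M[L0]=30
step 5: P1: store L1 := 31  ⟶  IMI  (L1)  txn=BusRdX  M[L1]=10
step 6: P1: store L2 := 78  ⟶  IMI  (L2)  txn=∅  M[L2]=0
step 7: P0: load  L0  ⟶  EII  (L0)  txn=∅  M[L0]=30
step 8: P1: store L5 := 5  ⟶  IMI  (L5)  txn=BusRdX  M[L5]=40
step 9: P0: store L5 := 93  ⟶  MII  (L5)  txn=BusRdX+Flush  M[L5]=5
step 10: P0: store L6 := 57  ⟶  MII  (L6)  txn=BusRdX  M[L6]=60
step 11: P2: store L2 := 43  ⟶  IIM  (L2)  txn=BusRdX+Flush  M[L2]=78
step 12: P1: load  L5  ⟶  OSI  (L5)  txn=BusRd  M[L5]=5
step 13: P2: load  L2  ⟶  IIM  (L2)  txn=∅  M[L2]=78
step 14: P2: load  L6  ⟶  OIS  (L6)  txn=BusRd  M[L6]=60
step 15: P0: load  L1  ⟶  SOI  (L1)  txn=BusRd  M[L1]=10
step 16: P1: store L4 := 66  ⟶  IMI  (L4)  txn=BusRdX  M[L4]=60
step 17: P0: load  L6  ⟶  OIS  (L6)  txn=∅  M[L6]=60
step 18: P0: store L6 := 71  ⟶  MII  (L6)  txn=BusUpgr  M[L6]=60
step 19: P2: store L0 := 91  ⟶  IIM  (L0)  txn=BusRdX  M[L0]=30
step 20: P1: load  L5  ⟶  OSI  (L5)  txn=∅  M[L5]=5
step 21: P1: store L3 := 41  ⟶  IMI  (L3)  txn=BusRdX  M[L3]=40
step 22: P2: store L2 := 95  ⟶  IIM  (L2)  txn=∅  M[L2]=78
step 23: P1: store L6 := 13  ⟶  IMI  (L6)  txn=BusRdX+Flush  M[L6]=71

memory[L3] = 40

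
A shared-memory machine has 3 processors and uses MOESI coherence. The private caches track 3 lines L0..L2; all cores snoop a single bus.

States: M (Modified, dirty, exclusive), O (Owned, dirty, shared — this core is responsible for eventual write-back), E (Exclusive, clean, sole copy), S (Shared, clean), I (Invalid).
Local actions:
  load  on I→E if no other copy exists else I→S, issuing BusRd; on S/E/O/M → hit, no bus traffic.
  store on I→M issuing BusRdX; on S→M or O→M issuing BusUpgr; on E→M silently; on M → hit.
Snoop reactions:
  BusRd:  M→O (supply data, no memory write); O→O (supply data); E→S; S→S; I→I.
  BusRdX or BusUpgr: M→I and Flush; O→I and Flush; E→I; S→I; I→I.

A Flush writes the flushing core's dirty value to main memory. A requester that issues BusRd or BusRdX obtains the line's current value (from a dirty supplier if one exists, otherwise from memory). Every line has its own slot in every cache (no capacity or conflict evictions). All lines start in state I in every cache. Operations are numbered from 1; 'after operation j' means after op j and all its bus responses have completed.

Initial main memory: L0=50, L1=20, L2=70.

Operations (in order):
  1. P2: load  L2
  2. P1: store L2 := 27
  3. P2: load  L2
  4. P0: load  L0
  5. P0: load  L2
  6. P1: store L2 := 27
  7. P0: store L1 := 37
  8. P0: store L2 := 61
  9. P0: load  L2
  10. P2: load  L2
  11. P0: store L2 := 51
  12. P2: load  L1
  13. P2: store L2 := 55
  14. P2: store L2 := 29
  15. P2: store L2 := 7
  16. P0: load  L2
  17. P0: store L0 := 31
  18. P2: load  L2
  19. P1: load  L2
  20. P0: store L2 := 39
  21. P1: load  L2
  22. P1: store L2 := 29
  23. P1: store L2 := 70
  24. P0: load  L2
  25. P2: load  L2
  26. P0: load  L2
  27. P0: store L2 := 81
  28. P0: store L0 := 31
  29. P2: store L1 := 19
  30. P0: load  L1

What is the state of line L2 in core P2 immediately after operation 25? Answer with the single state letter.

[1] P2: load  L2 | P0:I, P1:I, P2:E(70) | bus: BusRd
[2] P1: store L2 := 27 | P0:I, P1:M(27), P2:I | bus: BusRdX
[3] P2: load  L2 | P0:I, P1:O(27), P2:S(27) | bus: BusRd
[4] P0: load  L0 | P0:E(50), P1:I, P2:I | bus: BusRd
[5] P0: load  L2 | P0:S(27), P1:O(27), P2:S(27) | bus: BusRd
[6] P1: store L2 := 27 | P0:I, P1:M(27), P2:I | bus: BusUpgr
[7] P0: store L1 := 37 | P0:M(37), P1:I, P2:I | bus: BusRdX
[8] P0: store L2 := 61 | P0:M(61), P1:I, P2:I | bus: BusRdX,Flush
[9] P0: load  L2 | P0:M(61), P1:I, P2:I | bus: none
[10] P2: load  L2 | P0:O(61), P1:I, P2:S(61) | bus: BusRd
[11] P0: store L2 := 51 | P0:M(51), P1:I, P2:I | bus: BusUpgr
[12] P2: load  L1 | P0:O(37), P1:I, P2:S(37) | bus: BusRd
[13] P2: store L2 := 55 | P0:I, P1:I, P2:M(55) | bus: BusRdX,Flush
[14] P2: store L2 := 29 | P0:I, P1:I, P2:M(29) | bus: none
[15] P2: store L2 := 7 | P0:I, P1:I, P2:M(7) | bus: none
[16] P0: load  L2 | P0:S(7), P1:I, P2:O(7) | bus: BusRd
[17] P0: store L0 := 31 | P0:M(31), P1:I, P2:I | bus: none
[18] P2: load  L2 | P0:S(7), P1:I, P2:O(7) | bus: none
[19] P1: load  L2 | P0:S(7), P1:S(7), P2:O(7) | bus: BusRd
[20] P0: store L2 := 39 | P0:M(39), P1:I, P2:I | bus: BusUpgr,Flush
[21] P1: load  L2 | P0:O(39), P1:S(39), P2:I | bus: BusRd
[22] P1: store L2 := 29 | P0:I, P1:M(29), P2:I | bus: BusUpgr,Flush
[23] P1: store L2 := 70 | P0:I, P1:M(70), P2:I | bus: none
[24] P0: load  L2 | P0:S(70), P1:O(70), P2:I | bus: BusRd
[25] P2: load  L2 | P0:S(70), P1:O(70), P2:S(70) | bus: BusRd
[26] P0: load  L2 | P0:S(70), P1:O(70), P2:S(70) | bus: none
[27] P0: store L2 := 81 | P0:M(81), P1:I, P2:I | bus: BusUpgr,Flush
[28] P0: store L0 := 31 | P0:M(31), P1:I, P2:I | bus: none
[29] P2: store L1 := 19 | P0:I, P1:I, P2:M(19) | bus: BusUpgr,Flush
[30] P0: load  L1 | P0:S(19), P1:I, P2:O(19) | bus: BusRd

state = S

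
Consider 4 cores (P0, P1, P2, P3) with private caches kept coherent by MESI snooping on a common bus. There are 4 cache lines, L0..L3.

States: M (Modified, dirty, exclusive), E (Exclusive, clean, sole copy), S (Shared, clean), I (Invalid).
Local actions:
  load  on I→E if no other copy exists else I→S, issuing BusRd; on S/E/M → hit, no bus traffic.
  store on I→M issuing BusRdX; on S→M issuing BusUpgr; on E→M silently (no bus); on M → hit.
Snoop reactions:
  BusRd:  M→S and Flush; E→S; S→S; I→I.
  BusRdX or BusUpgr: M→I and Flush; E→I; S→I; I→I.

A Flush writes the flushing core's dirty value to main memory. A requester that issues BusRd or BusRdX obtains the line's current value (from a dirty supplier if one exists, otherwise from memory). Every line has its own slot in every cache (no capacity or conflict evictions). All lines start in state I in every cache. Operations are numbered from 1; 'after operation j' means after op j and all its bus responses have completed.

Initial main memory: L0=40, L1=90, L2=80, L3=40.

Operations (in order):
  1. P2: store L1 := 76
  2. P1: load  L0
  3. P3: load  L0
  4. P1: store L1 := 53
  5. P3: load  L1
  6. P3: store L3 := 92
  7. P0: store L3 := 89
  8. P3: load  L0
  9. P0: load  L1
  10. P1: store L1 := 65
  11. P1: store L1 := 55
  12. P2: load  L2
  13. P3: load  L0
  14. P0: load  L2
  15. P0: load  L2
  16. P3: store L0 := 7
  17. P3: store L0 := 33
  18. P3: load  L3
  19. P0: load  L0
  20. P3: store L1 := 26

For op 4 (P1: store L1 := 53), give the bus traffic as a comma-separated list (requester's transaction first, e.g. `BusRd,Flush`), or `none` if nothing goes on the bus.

bus = BusRdX,Flush

[1] P2: store L1 := 76 | P0:I, P1:I, P2:M(76), P3:I | bus: BusRdX
[2] P1: load  L0 | P0:I, P1:E(40), P2:I, P3:I | bus: BusRd
[3] P3: load  L0 | P0:I, P1:S(40), P2:I, P3:S(40) | bus: BusRd
[4] P1: store L1 := 53 | P0:I, P1:M(53), P2:I, P3:I | bus: BusRdX,Flush
[5] P3: load  L1 | P0:I, P1:S(53), P2:I, P3:S(53) | bus: BusRd,Flush
[6] P3: store L3 := 92 | P0:I, P1:I, P2:I, P3:M(92) | bus: BusRdX
[7] P0: store L3 := 89 | P0:M(89), P1:I, P2:I, P3:I | bus: BusRdX,Flush
[8] P3: load  L0 | P0:I, P1:S(40), P2:I, P3:S(40) | bus: none
[9] P0: load  L1 | P0:S(53), P1:S(53), P2:I, P3:S(53) | bus: BusRd
[10] P1: store L1 := 65 | P0:I, P1:M(65), P2:I, P3:I | bus: BusUpgr
[11] P1: store L1 := 55 | P0:I, P1:M(55), P2:I, P3:I | bus: none
[12] P2: load  L2 | P0:I, P1:I, P2:E(80), P3:I | bus: BusRd
[13] P3: load  L0 | P0:I, P1:S(40), P2:I, P3:S(40) | bus: none
[14] P0: load  L2 | P0:S(80), P1:I, P2:S(80), P3:I | bus: BusRd
[15] P0: load  L2 | P0:S(80), P1:I, P2:S(80), P3:I | bus: none
[16] P3: store L0 := 7 | P0:I, P1:I, P2:I, P3:M(7) | bus: BusUpgr
[17] P3: store L0 := 33 | P0:I, P1:I, P2:I, P3:M(33) | bus: none
[18] P3: load  L3 | P0:S(89), P1:I, P2:I, P3:S(89) | bus: BusRd,Flush
[19] P0: load  L0 | P0:S(33), P1:I, P2:I, P3:S(33) | bus: BusRd,Flush
[20] P3: store L1 := 26 | P0:I, P1:I, P2:I, P3:M(26) | bus: BusRdX,Flush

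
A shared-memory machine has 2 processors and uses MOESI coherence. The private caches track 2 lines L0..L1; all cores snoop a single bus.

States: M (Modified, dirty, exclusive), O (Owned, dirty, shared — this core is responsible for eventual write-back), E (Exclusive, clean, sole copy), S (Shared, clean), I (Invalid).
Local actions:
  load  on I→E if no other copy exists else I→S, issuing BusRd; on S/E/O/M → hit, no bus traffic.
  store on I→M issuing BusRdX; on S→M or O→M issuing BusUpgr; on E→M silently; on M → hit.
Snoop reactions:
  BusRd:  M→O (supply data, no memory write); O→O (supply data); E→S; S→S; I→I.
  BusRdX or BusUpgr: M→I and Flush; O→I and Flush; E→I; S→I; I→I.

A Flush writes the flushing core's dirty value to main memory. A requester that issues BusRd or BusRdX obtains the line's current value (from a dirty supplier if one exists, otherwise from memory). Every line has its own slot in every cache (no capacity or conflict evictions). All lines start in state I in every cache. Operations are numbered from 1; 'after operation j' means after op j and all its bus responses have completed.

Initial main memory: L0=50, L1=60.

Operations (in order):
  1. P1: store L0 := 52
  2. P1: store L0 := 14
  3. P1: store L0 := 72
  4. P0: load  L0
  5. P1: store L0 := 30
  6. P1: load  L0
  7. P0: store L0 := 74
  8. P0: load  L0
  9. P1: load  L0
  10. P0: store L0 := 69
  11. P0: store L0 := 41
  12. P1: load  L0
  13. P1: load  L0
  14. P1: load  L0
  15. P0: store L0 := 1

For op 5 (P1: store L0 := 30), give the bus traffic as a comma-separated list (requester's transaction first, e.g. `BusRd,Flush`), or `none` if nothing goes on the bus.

bus = BusUpgr

[1] P1: store L0 := 52 | P0:I, P1:M(52) | bus: BusRdX
[2] P1: store L0 := 14 | P0:I, P1:M(14) | bus: none
[3] P1: store L0 := 72 | P0:I, P1:M(72) | bus: none
[4] P0: load  L0 | P0:S(72), P1:O(72) | bus: BusRd
[5] P1: store L0 := 30 | P0:I, P1:M(30) | bus: BusUpgr
[6] P1: load  L0 | P0:I, P1:M(30) | bus: none
[7] P0: store L0 := 74 | P0:M(74), P1:I | bus: BusRdX,Flush
[8] P0: load  L0 | P0:M(74), P1:I | bus: none
[9] P1: load  L0 | P0:O(74), P1:S(74) | bus: BusRd
[10] P0: store L0 := 69 | P0:M(69), P1:I | bus: BusUpgr
[11] P0: store L0 := 41 | P0:M(41), P1:I | bus: none
[12] P1: load  L0 | P0:O(41), P1:S(41) | bus: BusRd
[13] P1: load  L0 | P0:O(41), P1:S(41) | bus: none
[14] P1: load  L0 | P0:O(41), P1:S(41) | bus: none
[15] P0: store L0 := 1 | P0:M(1), P1:I | bus: BusUpgr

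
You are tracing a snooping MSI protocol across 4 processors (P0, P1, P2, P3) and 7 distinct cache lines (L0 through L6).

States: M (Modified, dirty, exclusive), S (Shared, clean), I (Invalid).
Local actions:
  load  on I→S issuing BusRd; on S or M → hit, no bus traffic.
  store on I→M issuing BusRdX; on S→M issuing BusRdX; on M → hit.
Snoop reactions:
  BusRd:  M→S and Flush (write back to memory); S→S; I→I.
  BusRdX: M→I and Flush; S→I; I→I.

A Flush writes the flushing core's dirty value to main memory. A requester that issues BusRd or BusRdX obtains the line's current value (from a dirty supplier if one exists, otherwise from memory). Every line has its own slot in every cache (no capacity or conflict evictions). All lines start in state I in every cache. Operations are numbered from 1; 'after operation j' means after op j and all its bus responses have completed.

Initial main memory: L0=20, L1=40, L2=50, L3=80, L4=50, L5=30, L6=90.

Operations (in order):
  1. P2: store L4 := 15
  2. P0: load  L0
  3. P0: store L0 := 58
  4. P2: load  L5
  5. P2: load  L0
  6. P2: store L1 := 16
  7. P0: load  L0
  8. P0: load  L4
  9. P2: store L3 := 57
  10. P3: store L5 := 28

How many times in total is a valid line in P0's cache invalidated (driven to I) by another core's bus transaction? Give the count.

invalidations = 0

  op1 P2: store L4 := 15 → I/I/M/I on L4; bus BusRdX; mem=50
  op2 P0: load  L0 → S/I/I/I on L0; bus BusRd; mem=20
  op3 P0: store L0 := 58 → M/I/I/I on L0; bus BusRdX; mem=20
  op4 P2: load  L5 → I/I/S/I on L5; bus BusRd; mem=30
  op5 P2: load  L0 → S/I/S/I on L0; bus BusRd Flush; mem=58
  op6 P2: store L1 := 16 → I/I/M/I on L1; bus BusRdX; mem=40
  op7 P0: load  L0 → S/I/S/I on L0; bus (none); mem=58
  op8 P0: load  L4 → S/I/S/I on L4; bus BusRd Flush; mem=15
  op9 P2: store L3 := 57 → I/I/M/I on L3; bus BusRdX; mem=80
  op10 P3: store L5 := 28 → I/I/I/M on L5; bus BusRdX; mem=30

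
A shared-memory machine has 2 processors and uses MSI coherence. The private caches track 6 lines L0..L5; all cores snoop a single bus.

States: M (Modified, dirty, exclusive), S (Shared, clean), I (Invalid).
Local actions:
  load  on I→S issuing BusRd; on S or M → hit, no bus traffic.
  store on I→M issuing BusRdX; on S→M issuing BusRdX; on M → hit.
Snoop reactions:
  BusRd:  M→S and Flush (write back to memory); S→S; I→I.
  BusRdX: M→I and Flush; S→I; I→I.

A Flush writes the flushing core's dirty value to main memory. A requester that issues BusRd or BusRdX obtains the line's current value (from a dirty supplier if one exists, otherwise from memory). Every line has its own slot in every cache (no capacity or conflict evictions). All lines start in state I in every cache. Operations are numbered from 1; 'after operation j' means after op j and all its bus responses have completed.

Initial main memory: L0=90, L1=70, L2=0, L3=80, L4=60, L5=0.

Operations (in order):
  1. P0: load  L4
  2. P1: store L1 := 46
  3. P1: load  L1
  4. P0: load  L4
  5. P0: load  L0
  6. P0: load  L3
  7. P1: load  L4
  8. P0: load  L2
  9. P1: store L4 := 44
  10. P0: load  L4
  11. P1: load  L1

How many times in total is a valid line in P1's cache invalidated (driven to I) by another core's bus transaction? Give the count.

invalidations = 0

  op1 P0: load  L4 → S/I on L4; bus BusRd; mem=60
  op2 P1: store L1 := 46 → I/M on L1; bus BusRdX; mem=70
  op3 P1: load  L1 → I/M on L1; bus (none); mem=70
  op4 P0: load  L4 → S/I on L4; bus (none); mem=60
  op5 P0: load  L0 → S/I on L0; bus BusRd; mem=90
  op6 P0: load  L3 → S/I on L3; bus BusRd; mem=80
  op7 P1: load  L4 → S/S on L4; bus BusRd; mem=60
  op8 P0: load  L2 → S/I on L2; bus BusRd; mem=0
  op9 P1: store L4 := 44 → I/M on L4; bus BusRdX; mem=60
  op10 P0: load  L4 → S/S on L4; bus BusRd Flush; mem=44
  op11 P1: load  L1 → I/M on L1; bus (none); mem=70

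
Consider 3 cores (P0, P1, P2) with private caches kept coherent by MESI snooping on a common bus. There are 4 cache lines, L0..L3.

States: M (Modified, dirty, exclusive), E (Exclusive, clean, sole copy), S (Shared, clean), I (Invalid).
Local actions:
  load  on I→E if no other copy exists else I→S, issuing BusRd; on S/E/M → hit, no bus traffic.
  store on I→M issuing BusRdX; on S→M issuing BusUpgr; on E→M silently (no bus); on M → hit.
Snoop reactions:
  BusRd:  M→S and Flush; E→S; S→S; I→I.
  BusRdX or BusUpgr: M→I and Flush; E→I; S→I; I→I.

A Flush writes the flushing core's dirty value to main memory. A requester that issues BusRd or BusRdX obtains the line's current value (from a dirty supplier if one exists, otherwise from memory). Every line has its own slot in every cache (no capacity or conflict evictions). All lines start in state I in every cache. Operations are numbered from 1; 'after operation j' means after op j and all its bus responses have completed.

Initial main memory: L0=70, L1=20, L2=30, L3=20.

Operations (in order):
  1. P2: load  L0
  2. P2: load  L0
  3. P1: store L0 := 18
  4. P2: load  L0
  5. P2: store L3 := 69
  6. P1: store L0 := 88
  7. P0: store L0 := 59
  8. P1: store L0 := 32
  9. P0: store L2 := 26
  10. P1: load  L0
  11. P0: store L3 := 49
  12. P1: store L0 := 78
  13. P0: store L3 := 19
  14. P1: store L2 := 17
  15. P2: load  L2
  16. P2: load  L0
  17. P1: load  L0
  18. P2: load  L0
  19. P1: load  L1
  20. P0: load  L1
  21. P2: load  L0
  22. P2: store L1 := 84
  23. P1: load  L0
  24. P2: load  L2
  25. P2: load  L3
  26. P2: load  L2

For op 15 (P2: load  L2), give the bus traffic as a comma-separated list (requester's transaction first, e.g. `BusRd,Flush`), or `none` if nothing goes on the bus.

bus = BusRd,Flush

[1] P2: load  L0 | P0:I, P1:I, P2:E(70) | bus: BusRd
[2] P2: load  L0 | P0:I, P1:I, P2:E(70) | bus: none
[3] P1: store L0 := 18 | P0:I, P1:M(18), P2:I | bus: BusRdX
[4] P2: load  L0 | P0:I, P1:S(18), P2:S(18) | bus: BusRd,Flush
[5] P2: store L3 := 69 | P0:I, P1:I, P2:M(69) | bus: BusRdX
[6] P1: store L0 := 88 | P0:I, P1:M(88), P2:I | bus: BusUpgr
[7] P0: store L0 := 59 | P0:M(59), P1:I, P2:I | bus: BusRdX,Flush
[8] P1: store L0 := 32 | P0:I, P1:M(32), P2:I | bus: BusRdX,Flush
[9] P0: store L2 := 26 | P0:M(26), P1:I, P2:I | bus: BusRdX
[10] P1: load  L0 | P0:I, P1:M(32), P2:I | bus: none
[11] P0: store L3 := 49 | P0:M(49), P1:I, P2:I | bus: BusRdX,Flush
[12] P1: store L0 := 78 | P0:I, P1:M(78), P2:I | bus: none
[13] P0: store L3 := 19 | P0:M(19), P1:I, P2:I | bus: none
[14] P1: store L2 := 17 | P0:I, P1:M(17), P2:I | bus: BusRdX,Flush
[15] P2: load  L2 | P0:I, P1:S(17), P2:S(17) | bus: BusRd,Flush
[16] P2: load  L0 | P0:I, P1:S(78), P2:S(78) | bus: BusRd,Flush
[17] P1: load  L0 | P0:I, P1:S(78), P2:S(78) | bus: none
[18] P2: load  L0 | P0:I, P1:S(78), P2:S(78) | bus: none
[19] P1: load  L1 | P0:I, P1:E(20), P2:I | bus: BusRd
[20] P0: load  L1 | P0:S(20), P1:S(20), P2:I | bus: BusRd
[21] P2: load  L0 | P0:I, P1:S(78), P2:S(78) | bus: none
[22] P2: store L1 := 84 | P0:I, P1:I, P2:M(84) | bus: BusRdX
[23] P1: load  L0 | P0:I, P1:S(78), P2:S(78) | bus: none
[24] P2: load  L2 | P0:I, P1:S(17), P2:S(17) | bus: none
[25] P2: load  L3 | P0:S(19), P1:I, P2:S(19) | bus: BusRd,Flush
[26] P2: load  L2 | P0:I, P1:S(17), P2:S(17) | bus: none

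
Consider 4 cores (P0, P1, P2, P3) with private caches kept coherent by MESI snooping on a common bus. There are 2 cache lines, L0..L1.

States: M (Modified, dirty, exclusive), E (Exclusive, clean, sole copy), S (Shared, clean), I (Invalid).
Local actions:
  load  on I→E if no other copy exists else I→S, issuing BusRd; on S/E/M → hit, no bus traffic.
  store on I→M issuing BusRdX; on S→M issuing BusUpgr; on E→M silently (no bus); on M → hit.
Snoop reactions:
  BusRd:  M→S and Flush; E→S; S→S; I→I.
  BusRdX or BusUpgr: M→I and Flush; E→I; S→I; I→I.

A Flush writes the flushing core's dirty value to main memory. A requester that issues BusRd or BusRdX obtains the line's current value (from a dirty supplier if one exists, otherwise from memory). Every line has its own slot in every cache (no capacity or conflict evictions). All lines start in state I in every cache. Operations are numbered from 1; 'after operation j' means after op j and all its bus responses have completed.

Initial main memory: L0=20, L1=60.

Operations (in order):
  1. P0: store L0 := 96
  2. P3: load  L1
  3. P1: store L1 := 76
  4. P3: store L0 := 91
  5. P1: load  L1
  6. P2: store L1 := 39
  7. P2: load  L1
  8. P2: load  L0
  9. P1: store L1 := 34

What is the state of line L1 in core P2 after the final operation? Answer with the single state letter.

state = I

[1] P0: store L0 := 96 | P0:M(96), P1:I, P2:I, P3:I | bus: BusRdX
[2] P3: load  L1 | P0:I, P1:I, P2:I, P3:E(60) | bus: BusRd
[3] P1: store L1 := 76 | P0:I, P1:M(76), P2:I, P3:I | bus: BusRdX
[4] P3: store L0 := 91 | P0:I, P1:I, P2:I, P3:M(91) | bus: BusRdX,Flush
[5] P1: load  L1 | P0:I, P1:M(76), P2:I, P3:I | bus: none
[6] P2: store L1 := 39 | P0:I, P1:I, P2:M(39), P3:I | bus: BusRdX,Flush
[7] P2: load  L1 | P0:I, P1:I, P2:M(39), P3:I | bus: none
[8] P2: load  L0 | P0:I, P1:I, P2:S(91), P3:S(91) | bus: BusRd,Flush
[9] P1: store L1 := 34 | P0:I, P1:M(34), P2:I, P3:I | bus: BusRdX,Flush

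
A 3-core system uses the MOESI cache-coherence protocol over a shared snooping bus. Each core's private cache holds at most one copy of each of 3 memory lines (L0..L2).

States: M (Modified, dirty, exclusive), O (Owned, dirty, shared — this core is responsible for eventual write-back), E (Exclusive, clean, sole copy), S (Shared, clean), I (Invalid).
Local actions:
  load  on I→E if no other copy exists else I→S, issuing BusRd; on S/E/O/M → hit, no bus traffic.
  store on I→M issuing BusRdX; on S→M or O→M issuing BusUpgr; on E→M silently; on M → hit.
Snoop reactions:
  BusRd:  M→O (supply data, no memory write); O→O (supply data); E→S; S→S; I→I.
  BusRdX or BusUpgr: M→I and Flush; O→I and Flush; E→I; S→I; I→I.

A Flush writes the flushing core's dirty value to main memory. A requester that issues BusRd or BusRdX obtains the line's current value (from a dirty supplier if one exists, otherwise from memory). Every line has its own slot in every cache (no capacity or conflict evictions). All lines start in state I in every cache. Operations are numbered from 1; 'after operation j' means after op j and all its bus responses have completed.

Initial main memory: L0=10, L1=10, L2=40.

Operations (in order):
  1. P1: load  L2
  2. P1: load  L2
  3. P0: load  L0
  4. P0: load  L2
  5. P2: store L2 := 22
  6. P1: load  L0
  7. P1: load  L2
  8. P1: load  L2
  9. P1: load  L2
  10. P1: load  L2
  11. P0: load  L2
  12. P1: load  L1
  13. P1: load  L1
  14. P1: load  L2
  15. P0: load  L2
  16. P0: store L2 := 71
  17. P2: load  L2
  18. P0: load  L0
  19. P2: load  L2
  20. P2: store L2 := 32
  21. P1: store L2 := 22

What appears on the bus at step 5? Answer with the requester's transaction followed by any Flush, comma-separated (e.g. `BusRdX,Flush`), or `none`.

step 1: P1: load  L2  ⟶  IEI  (L2)  txn=BusRd  M[L2]=40
step 2: P1: load  L2  ⟶  IEI  (L2)  txn=∅  M[L2]=40
step 3: P0: load  L0  ⟶  EII  (L0)  txn=BusRd  M[L0]=10
step 4: P0: load  L2  ⟶  SSI  (L2)  txn=BusRd  M[L2]=40
step 5: P2: store L2 := 22  ⟶  IIM  (L2)  txn=BusRdX  M[L2]=40
step 6: P1: load  L0  ⟶  SSI  (L0)  txn=BusRd  M[L0]=10
step 7: P1: load  L2  ⟶  ISO  (L2)  txn=BusRd  M[L2]=40
step 8: P1: load  L2  ⟶  ISO  (L2)  txn=∅  M[L2]=40
step 9: P1: load  L2  ⟶  ISO  (L2)  txn=∅  M[L2]=40
step 10: P1: load  L2  ⟶  ISO  (L2)  txn=∅  M[L2]=40
step 11: P0: load  L2  ⟶  SSO  (L2)  txn=BusRd  M[L2]=40
step 12: P1: load  L1  ⟶  IEI  (L1)  txn=BusRd  M[L1]=10
step 13: P1: load  L1  ⟶  IEI  (L1)  txn=∅  M[L1]=10
step 14: P1: load  L2  ⟶  SSO  (L2)  txn=∅  M[L2]=40
step 15: P0: load  L2  ⟶  SSO  (L2)  txn=∅  M[L2]=40
step 16: P0: store L2 := 71  ⟶  MII  (L2)  txn=BusUpgr+Flush  M[L2]=22
step 17: P2: load  L2  ⟶  OIS  (L2)  txn=BusRd  M[L2]=22
step 18: P0: load  L0  ⟶  SSI  (L0)  txn=∅  M[L0]=10
step 19: P2: load  L2  ⟶  OIS  (L2)  txn=∅  M[L2]=22
step 20: P2: store L2 := 32  ⟶  IIM  (L2)  txn=BusUpgr+Flush  M[L2]=71
step 21: P1: store L2 := 22  ⟶  IMI  (L2)  txn=BusRdX+Flush  M[L2]=32

bus = BusRdX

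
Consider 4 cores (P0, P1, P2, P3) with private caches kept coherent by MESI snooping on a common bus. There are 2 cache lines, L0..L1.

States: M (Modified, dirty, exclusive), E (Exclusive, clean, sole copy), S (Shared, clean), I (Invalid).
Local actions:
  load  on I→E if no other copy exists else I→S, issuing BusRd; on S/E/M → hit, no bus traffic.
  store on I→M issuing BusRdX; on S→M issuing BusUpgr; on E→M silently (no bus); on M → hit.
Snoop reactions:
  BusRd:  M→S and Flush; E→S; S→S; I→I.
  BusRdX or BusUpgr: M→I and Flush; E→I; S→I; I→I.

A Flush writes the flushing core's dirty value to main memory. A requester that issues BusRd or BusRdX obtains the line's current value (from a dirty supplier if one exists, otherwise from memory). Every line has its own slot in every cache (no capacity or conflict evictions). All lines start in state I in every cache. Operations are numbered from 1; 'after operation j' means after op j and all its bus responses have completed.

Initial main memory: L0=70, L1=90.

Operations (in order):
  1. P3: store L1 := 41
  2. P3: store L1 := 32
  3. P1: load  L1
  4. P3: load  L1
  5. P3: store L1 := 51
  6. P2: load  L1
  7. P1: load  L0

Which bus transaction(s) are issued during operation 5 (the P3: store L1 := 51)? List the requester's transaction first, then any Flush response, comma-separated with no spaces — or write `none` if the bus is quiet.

[1] P3: store L1 := 41 | P0:I, P1:I, P2:I, P3:M(41) | bus: BusRdX
[2] P3: store L1 := 32 | P0:I, P1:I, P2:I, P3:M(32) | bus: none
[3] P1: load  L1 | P0:I, P1:S(32), P2:I, P3:S(32) | bus: BusRd,Flush
[4] P3: load  L1 | P0:I, P1:S(32), P2:I, P3:S(32) | bus: none
[5] P3: store L1 := 51 | P0:I, P1:I, P2:I, P3:M(51) | bus: BusUpgr
[6] P2: load  L1 | P0:I, P1:I, P2:S(51), P3:S(51) | bus: BusRd,Flush
[7] P1: load  L0 | P0:I, P1:E(70), P2:I, P3:I | bus: BusRd

bus = BusUpgr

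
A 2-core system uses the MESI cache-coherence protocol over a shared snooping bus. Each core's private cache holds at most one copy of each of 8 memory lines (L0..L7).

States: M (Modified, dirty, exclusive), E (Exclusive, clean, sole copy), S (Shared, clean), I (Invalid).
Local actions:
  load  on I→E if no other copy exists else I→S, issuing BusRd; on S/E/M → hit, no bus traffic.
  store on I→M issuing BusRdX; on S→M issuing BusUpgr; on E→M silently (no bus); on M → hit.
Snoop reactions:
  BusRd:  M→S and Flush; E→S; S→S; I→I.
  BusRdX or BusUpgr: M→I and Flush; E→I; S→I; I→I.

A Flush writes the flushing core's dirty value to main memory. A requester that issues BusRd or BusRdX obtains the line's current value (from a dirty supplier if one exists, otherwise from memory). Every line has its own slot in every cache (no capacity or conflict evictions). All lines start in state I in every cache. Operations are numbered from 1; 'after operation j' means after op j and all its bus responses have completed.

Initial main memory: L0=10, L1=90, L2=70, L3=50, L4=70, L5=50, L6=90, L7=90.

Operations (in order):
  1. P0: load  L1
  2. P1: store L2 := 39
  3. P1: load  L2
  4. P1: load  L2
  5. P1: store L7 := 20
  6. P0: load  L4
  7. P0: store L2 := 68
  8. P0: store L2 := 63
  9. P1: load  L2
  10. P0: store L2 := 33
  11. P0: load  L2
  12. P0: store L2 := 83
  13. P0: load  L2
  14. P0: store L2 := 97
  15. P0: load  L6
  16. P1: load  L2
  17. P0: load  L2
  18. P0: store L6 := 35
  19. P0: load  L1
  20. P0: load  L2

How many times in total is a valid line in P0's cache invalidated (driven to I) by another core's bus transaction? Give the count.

1. P0: load  L1  bus=[BusRd]  L1: P0=E P1=I  mem[L1]=90
2. P1: store L2 := 39  bus=[BusRdX]  L2: P0=I P1=M  mem[L2]=70
3. P1: load  L2  bus=[-]  L2: P0=I P1=M  mem[L2]=70
4. P1: load  L2  bus=[-]  L2: P0=I P1=M  mem[L2]=70
5. P1: store L7 := 20  bus=[BusRdX]  L7: P0=I P1=M  mem[L7]=90
6. P0: load  L4  bus=[BusRd]  L4: P0=E P1=I  mem[L4]=70
7. P0: store L2 := 68  bus=[BusRdX,Flush]  L2: P0=M P1=I  mem[L2]=39
8. P0: store L2 := 63  bus=[-]  L2: P0=M P1=I  mem[L2]=39
9. P1: load  L2  bus=[BusRd,Flush]  L2: P0=S P1=S  mem[L2]=63
10. P0: store L2 := 33  bus=[BusUpgr]  L2: P0=M P1=I  mem[L2]=63
11. P0: load  L2  bus=[-]  L2: P0=M P1=I  mem[L2]=63
12. P0: store L2 := 83  bus=[-]  L2: P0=M P1=I  mem[L2]=63
13. P0: load  L2  bus=[-]  L2: P0=M P1=I  mem[L2]=63
14. P0: store L2 := 97  bus=[-]  L2: P0=M P1=I  mem[L2]=63
15. P0: load  L6  bus=[BusRd]  L6: P0=E P1=I  mem[L6]=90
16. P1: load  L2  bus=[BusRd,Flush]  L2: P0=S P1=S  mem[L2]=97
17. P0: load  L2  bus=[-]  L2: P0=S P1=S  mem[L2]=97
18. P0: store L6 := 35  bus=[-]  L6: P0=M P1=I  mem[L6]=90
19. P0: load  L1  bus=[-]  L1: P0=E P1=I  mem[L1]=90
20. P0: load  L2  bus=[-]  L2: P0=S P1=S  mem[L2]=97

invalidations = 0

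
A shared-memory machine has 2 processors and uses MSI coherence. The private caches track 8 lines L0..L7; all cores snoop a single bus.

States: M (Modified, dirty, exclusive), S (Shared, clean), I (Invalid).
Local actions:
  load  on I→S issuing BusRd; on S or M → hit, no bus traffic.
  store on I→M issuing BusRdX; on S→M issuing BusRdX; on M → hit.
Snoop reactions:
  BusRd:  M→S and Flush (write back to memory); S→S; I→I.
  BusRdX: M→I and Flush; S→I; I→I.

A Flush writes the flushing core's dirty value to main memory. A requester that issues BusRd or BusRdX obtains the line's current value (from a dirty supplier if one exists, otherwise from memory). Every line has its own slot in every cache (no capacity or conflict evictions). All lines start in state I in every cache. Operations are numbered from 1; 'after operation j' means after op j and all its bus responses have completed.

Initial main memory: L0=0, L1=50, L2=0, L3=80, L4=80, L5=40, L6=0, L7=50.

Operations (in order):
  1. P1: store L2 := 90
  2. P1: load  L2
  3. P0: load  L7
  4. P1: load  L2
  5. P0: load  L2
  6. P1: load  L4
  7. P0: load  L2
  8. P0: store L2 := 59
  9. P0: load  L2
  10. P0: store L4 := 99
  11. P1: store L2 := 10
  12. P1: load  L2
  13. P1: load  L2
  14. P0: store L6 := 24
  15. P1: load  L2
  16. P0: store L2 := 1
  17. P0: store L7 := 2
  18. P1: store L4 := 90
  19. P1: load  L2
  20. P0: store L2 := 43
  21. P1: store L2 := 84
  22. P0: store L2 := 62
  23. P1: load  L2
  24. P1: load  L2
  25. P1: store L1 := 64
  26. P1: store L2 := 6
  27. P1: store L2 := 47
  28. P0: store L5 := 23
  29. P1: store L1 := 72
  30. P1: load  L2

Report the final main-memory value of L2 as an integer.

1. P1: store L2 := 90  bus=[BusRdX]  L2: P0=I P1=M  mem[L2]=0
2. P1: load  L2  bus=[-]  L2: P0=I P1=M  mem[L2]=0
3. P0: load  L7  bus=[BusRd]  L7: P0=S P1=I  mem[L7]=50
4. P1: load  L2  bus=[-]  L2: P0=I P1=M  mem[L2]=0
5. P0: load  L2  bus=[BusRd,Flush]  L2: P0=S P1=S  mem[L2]=90
6. P1: load  L4  bus=[BusRd]  L4: P0=I P1=S  mem[L4]=80
7. P0: load  L2  bus=[-]  L2: P0=S P1=S  mem[L2]=90
8. P0: store L2 := 59  bus=[BusRdX]  L2: P0=M P1=I  mem[L2]=90
9. P0: load  L2  bus=[-]  L2: P0=M P1=I  mem[L2]=90
10. P0: store L4 := 99  bus=[BusRdX]  L4: P0=M P1=I  mem[L4]=80
11. P1: store L2 := 10  bus=[BusRdX,Flush]  L2: P0=I P1=M  mem[L2]=59
12. P1: load  L2  bus=[-]  L2: P0=I P1=M  mem[L2]=59
13. P1: load  L2  bus=[-]  L2: P0=I P1=M  mem[L2]=59
14. P0: store L6 := 24  bus=[BusRdX]  L6: P0=M P1=I  mem[L6]=0
15. P1: load  L2  bus=[-]  L2: P0=I P1=M  mem[L2]=59
16. P0: store L2 := 1  bus=[BusRdX,Flush]  L2: P0=M P1=I  mem[L2]=10
17. P0: store L7 := 2  bus=[BusRdX]  L7: P0=M P1=I  mem[L7]=50
18. P1: store L4 := 90  bus=[BusRdX,Flush]  L4: P0=I P1=M  mem[L4]=99
19. P1: load  L2  bus=[BusRd,Flush]  L2: P0=S P1=S  mem[L2]=1
20. P0: store L2 := 43  bus=[BusRdX]  L2: P0=M P1=I  mem[L2]=1
21. P1: store L2 := 84  bus=[BusRdX,Flush]  L2: P0=I P1=M  mem[L2]=43
22. P0: store L2 := 62  bus=[BusRdX,Flush]  L2: P0=M P1=I  mem[L2]=84
23. P1: load  L2  bus=[BusRd,Flush]  L2: P0=S P1=S  mem[L2]=62
24. P1: load  L2  bus=[-]  L2: P0=S P1=S  mem[L2]=62
25. P1: store L1 := 64  bus=[BusRdX]  L1: P0=I P1=M  mem[L1]=50
26. P1: store L2 := 6  bus=[BusRdX]  L2: P0=I P1=M  mem[L2]=62
27. P1: store L2 := 47  bus=[-]  L2: P0=I P1=M  mem[L2]=62
28. P0: store L5 := 23  bus=[BusRdX]  L5: P0=M P1=I  mem[L5]=40
29. P1: store L1 := 72  bus=[-]  L1: P0=I P1=M  mem[L1]=50
30. P1: load  L2  bus=[-]  L2: P0=I P1=M  mem[L2]=62

memory[L2] = 62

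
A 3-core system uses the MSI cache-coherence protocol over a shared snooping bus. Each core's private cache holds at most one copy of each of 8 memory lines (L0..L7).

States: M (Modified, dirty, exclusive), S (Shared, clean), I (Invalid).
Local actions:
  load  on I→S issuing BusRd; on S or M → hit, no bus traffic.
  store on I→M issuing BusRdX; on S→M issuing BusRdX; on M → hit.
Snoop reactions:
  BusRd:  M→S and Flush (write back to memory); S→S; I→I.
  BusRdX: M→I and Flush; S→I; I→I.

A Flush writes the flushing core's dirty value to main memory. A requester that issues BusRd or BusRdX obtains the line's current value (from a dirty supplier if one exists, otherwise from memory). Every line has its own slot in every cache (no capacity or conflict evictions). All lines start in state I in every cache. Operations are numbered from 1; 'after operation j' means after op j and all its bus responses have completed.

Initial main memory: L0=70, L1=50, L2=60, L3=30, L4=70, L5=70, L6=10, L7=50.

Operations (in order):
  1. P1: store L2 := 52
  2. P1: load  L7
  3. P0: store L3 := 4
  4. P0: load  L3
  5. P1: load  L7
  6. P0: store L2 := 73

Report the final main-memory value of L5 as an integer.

[1] P1: store L2 := 52 | P0:I, P1:M(52), P2:I | bus: BusRdX
[2] P1: load  L7 | P0:I, P1:S(50), P2:I | bus: BusRd
[3] P0: store L3 := 4 | P0:M(4), P1:I, P2:I | bus: BusRdX
[4] P0: load  L3 | P0:M(4), P1:I, P2:I | bus: none
[5] P1: load  L7 | P0:I, P1:S(50), P2:I | bus: none
[6] P0: store L2 := 73 | P0:M(73), P1:I, P2:I | bus: BusRdX,Flush

memory[L5] = 70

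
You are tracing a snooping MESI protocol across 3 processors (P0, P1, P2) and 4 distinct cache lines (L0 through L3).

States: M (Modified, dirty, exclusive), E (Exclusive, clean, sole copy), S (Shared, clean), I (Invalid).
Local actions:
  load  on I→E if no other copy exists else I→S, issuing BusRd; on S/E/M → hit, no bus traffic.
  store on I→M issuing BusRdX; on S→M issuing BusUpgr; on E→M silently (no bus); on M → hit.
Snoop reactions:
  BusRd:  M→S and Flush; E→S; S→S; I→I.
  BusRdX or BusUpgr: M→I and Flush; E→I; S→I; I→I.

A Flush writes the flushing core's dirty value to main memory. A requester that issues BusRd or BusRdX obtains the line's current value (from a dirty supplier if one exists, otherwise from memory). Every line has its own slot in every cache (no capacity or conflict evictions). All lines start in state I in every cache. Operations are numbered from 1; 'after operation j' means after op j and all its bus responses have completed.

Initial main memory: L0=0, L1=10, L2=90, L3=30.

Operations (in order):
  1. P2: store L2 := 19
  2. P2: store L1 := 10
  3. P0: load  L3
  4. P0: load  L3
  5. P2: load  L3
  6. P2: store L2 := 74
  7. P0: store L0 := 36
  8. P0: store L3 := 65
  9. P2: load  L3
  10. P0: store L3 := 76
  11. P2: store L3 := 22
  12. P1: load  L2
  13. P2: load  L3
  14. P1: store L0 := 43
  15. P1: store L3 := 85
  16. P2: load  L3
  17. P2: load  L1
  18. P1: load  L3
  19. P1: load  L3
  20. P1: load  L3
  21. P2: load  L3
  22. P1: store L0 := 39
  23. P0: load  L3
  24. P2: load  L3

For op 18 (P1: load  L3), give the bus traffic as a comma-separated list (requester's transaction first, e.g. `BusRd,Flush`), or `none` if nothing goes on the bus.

step 1: P2: store L2 := 19  ⟶  IIM  (L2)  txn=BusRdX  M[L2]=90
step 2: P2: store L1 := 10  ⟶  IIM  (L1)  txn=BusRdX  M[L1]=10
step 3: P0: load  L3  ⟶  EII  (L3)  txn=BusRd  M[L3]=30
step 4: P0: load  L3  ⟶  EII  (L3)  txn=∅  M[L3]=30
step 5: P2: load  L3  ⟶  SIS  (L3)  txn=BusRd  M[L3]=30
step 6: P2: store L2 := 74  ⟶  IIM  (L2)  txn=∅  M[L2]=90
step 7: P0: store L0 := 36  ⟶  MII  (L0)  txn=BusRdX  M[L0]=0
step 8: P0: store L3 := 65  ⟶  MII  (L3)  txn=BusUpgr  M[L3]=30
step 9: P2: load  L3  ⟶  SIS  (L3)  txn=BusRd+Flush  M[L3]=65
step 10: P0: store L3 := 76  ⟶  MII  (L3)  txn=BusUpgr  M[L3]=65
step 11: P2: store L3 := 22  ⟶  IIM  (L3)  txn=BusRdX+Flush  M[L3]=76
step 12: P1: load  L2  ⟶  ISS  (L2)  txn=BusRd+Flush  M[L2]=74
step 13: P2: load  L3  ⟶  IIM  (L3)  txn=∅  M[L3]=76
step 14: P1: store L0 := 43  ⟶  IMI  (L0)  txn=BusRdX+Flush  M[L0]=36
step 15: P1: store L3 := 85  ⟶  IMI  (L3)  txn=BusRdX+Flush  M[L3]=22
step 16: P2: load  L3  ⟶  ISS  (L3)  txn=BusRd+Flush  M[L3]=85
step 17: P2: load  L1  ⟶  IIM  (L1)  txn=∅  M[L1]=10
step 18: P1: load  L3  ⟶  ISS  (L3)  txn=∅  M[L3]=85
step 19: P1: load  L3  ⟶  ISS  (L3)  txn=∅  M[L3]=85
step 20: P1: load  L3  ⟶  ISS  (L3)  txn=∅  M[L3]=85
step 21: P2: load  L3  ⟶  ISS  (L3)  txn=∅  M[L3]=85
step 22: P1: store L0 := 39  ⟶  IMI  (L0)  txn=∅  M[L0]=36
step 23: P0: load  L3  ⟶  SSS  (L3)  txn=BusRd  M[L3]=85
step 24: P2: load  L3  ⟶  SSS  (L3)  txn=∅  M[L3]=85

bus = none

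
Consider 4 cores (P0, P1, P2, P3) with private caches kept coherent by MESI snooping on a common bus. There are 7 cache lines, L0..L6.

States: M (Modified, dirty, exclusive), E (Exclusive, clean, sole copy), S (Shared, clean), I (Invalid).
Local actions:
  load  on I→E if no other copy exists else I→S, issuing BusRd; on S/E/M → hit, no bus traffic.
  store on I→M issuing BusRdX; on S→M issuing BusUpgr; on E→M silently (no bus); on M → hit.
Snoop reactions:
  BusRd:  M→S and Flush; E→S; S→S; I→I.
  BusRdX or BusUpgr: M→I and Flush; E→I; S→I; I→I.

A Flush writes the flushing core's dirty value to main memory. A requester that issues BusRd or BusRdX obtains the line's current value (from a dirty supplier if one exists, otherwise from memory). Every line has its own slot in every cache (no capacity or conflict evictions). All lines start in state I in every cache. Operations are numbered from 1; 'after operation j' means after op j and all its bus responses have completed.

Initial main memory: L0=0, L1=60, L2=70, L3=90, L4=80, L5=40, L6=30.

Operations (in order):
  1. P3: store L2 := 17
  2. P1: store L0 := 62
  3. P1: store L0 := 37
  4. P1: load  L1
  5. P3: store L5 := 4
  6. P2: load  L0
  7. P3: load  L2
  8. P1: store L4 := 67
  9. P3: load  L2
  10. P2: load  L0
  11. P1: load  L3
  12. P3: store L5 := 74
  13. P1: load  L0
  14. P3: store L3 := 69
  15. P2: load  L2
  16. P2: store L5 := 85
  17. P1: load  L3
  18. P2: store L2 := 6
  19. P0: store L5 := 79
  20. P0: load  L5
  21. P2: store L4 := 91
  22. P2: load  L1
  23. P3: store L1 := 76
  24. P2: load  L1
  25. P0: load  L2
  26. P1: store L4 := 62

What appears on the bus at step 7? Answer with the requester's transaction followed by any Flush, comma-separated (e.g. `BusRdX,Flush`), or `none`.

bus = none

[1] P3: store L2 := 17 | P0:I, P1:I, P2:I, P3:M(17) | bus: BusRdX
[2] P1: store L0 := 62 | P0:I, P1:M(62), P2:I, P3:I | bus: BusRdX
[3] P1: store L0 := 37 | P0:I, P1:M(37), P2:I, P3:I | bus: none
[4] P1: load  L1 | P0:I, P1:E(60), P2:I, P3:I | bus: BusRd
[5] P3: store L5 := 4 | P0:I, P1:I, P2:I, P3:M(4) | bus: BusRdX
[6] P2: load  L0 | P0:I, P1:S(37), P2:S(37), P3:I | bus: BusRd,Flush
[7] P3: load  L2 | P0:I, P1:I, P2:I, P3:M(17) | bus: none
[8] P1: store L4 := 67 | P0:I, P1:M(67), P2:I, P3:I | bus: BusRdX
[9] P3: load  L2 | P0:I, P1:I, P2:I, P3:M(17) | bus: none
[10] P2: load  L0 | P0:I, P1:S(37), P2:S(37), P3:I | bus: none
[11] P1: load  L3 | P0:I, P1:E(90), P2:I, P3:I | bus: BusRd
[12] P3: store L5 := 74 | P0:I, P1:I, P2:I, P3:M(74) | bus: none
[13] P1: load  L0 | P0:I, P1:S(37), P2:S(37), P3:I | bus: none
[14] P3: store L3 := 69 | P0:I, P1:I, P2:I, P3:M(69) | bus: BusRdX
[15] P2: load  L2 | P0:I, P1:I, P2:S(17), P3:S(17) | bus: BusRd,Flush
[16] P2: store L5 := 85 | P0:I, P1:I, P2:M(85), P3:I | bus: BusRdX,Flush
[17] P1: load  L3 | P0:I, P1:S(69), P2:I, P3:S(69) | bus: BusRd,Flush
[18] P2: store L2 := 6 | P0:I, P1:I, P2:M(6), P3:I | bus: BusUpgr
[19] P0: store L5 := 79 | P0:M(79), P1:I, P2:I, P3:I | bus: BusRdX,Flush
[20] P0: load  L5 | P0:M(79), P1:I, P2:I, P3:I | bus: none
[21] P2: store L4 := 91 | P0:I, P1:I, P2:M(91), P3:I | bus: BusRdX,Flush
[22] P2: load  L1 | P0:I, P1:S(60), P2:S(60), P3:I | bus: BusRd
[23] P3: store L1 := 76 | P0:I, P1:I, P2:I, P3:M(76) | bus: BusRdX
[24] P2: load  L1 | P0:I, P1:I, P2:S(76), P3:S(76) | bus: BusRd,Flush
[25] P0: load  L2 | P0:S(6), P1:I, P2:S(6), P3:I | bus: BusRd,Flush
[26] P1: store L4 := 62 | P0:I, P1:M(62), P2:I, P3:I | bus: BusRdX,Flush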